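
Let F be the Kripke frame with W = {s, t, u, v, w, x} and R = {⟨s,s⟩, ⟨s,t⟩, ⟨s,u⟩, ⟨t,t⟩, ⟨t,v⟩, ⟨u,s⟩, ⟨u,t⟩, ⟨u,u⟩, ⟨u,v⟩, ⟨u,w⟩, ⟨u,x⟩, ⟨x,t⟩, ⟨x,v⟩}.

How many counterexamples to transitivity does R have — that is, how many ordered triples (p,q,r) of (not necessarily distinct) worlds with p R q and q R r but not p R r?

Enumerating: (s,t,v), (s,u,v), (s,u,w), (s,u,x).

4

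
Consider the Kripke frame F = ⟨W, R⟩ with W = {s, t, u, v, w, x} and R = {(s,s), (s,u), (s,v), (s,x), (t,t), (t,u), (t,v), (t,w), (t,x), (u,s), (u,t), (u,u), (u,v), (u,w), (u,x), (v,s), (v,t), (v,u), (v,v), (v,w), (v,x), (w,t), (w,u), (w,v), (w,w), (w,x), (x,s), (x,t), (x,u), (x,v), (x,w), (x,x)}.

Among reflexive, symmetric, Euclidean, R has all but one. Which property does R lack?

Reflexive: yes — every world is R-related to itself.
Symmetric: yes — every pair in R has its reverse in R.
Euclidean: no — u R s and u R t, but not s R t.
Only Euclidean fails.

Euclidean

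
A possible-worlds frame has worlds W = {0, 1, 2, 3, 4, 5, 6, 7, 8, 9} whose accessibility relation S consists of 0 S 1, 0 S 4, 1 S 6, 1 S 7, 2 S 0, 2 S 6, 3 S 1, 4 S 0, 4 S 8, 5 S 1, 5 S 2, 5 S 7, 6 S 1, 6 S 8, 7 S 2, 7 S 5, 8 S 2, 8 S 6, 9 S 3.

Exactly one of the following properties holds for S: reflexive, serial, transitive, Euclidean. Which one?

Reflexive: no — 0 is not related to itself.
Serial: yes — every world has a successor (e.g. 0 S 1).
Transitive: no — 0 S 1 and 1 S 6, but not 0 S 6.
Euclidean: no — 0 S 1 and 0 S 4, but not 1 S 4.
Only serial holds.

serial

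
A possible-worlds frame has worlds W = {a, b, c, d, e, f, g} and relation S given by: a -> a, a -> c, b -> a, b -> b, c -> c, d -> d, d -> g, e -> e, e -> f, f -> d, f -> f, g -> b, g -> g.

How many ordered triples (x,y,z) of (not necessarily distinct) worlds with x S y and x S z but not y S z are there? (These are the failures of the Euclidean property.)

6

Enumerating: (a,c,a), (b,a,b), (d,g,d), (e,f,e), (f,d,f), (g,b,g).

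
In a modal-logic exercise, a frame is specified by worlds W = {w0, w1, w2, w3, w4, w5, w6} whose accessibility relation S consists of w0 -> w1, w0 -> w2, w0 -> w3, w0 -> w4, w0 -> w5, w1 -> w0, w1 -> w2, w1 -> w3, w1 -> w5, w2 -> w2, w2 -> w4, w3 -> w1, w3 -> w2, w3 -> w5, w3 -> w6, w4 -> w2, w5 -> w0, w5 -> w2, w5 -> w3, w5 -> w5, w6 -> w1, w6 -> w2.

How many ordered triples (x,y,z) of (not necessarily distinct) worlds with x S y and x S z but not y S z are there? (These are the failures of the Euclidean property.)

Enumerating: (w0,w1,w1), (w0,w1,w4), (w0,w2,w1), (w0,w2,w3), (w0,w2,w5), (w0,w3,w3), (w0,w3,w4), (w0,w4,w1), (w0,w4,w3), (w0,w4,w4), (w0,w4,w5), (w0,w5,w1), … and 25 more.
Total: 37.

37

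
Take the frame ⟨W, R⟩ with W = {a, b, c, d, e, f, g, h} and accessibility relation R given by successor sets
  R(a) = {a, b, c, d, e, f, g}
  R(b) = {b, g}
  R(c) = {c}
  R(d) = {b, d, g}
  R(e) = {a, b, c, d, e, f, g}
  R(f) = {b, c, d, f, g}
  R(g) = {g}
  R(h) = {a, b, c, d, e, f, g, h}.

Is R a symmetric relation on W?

Symmetric: no — a R b but not b R a.

No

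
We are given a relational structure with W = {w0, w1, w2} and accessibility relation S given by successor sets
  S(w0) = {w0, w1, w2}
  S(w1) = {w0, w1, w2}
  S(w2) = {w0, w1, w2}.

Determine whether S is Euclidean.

Euclidean: yes — any two successors of a common world are S-related.

Yes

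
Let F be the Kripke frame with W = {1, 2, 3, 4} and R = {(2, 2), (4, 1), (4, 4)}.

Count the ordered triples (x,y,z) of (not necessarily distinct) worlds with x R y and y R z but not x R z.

R is transitive; there are no such tuples.

0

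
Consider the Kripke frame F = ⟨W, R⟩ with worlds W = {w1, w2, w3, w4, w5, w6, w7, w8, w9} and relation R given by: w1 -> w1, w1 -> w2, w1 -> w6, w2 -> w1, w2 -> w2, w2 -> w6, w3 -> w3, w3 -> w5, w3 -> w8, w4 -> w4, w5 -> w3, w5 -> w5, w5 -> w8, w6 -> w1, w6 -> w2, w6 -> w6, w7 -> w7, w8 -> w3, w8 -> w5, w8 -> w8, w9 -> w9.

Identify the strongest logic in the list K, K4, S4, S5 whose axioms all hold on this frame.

Transitive (axiom 4): yes — every two-step R-path is closed by a direct edge.
Reflexive (axiom T): yes — every world is R-related to itself.
Euclidean (axiom 5): yes — any two successors of a common world are R-related.
So F validates K, K4, S4, S5. The strongest is S5.

S5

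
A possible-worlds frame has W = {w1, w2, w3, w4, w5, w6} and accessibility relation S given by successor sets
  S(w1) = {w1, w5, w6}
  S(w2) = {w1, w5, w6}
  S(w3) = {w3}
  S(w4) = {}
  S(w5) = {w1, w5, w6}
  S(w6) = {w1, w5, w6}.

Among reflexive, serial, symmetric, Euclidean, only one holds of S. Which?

Euclidean

Reflexive: no — w2 is not related to itself.
Serial: no — w4 has no S-successor.
Symmetric: no — w2 S w1 but not w1 S w2.
Euclidean: yes — any two successors of a common world are S-related.
Only Euclidean holds.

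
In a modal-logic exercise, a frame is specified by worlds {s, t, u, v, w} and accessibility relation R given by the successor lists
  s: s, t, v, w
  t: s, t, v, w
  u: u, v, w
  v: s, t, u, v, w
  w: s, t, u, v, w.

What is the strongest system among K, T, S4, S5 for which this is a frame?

Reflexive (axiom T): yes — every world is R-related to itself.
Transitive (axiom 4): no — s R v and v R u, but not s R u.
Euclidean (axiom 5): no — v R s and v R u, but not s R u.
So F validates K, T; S4 would additionally require R to be transitive. The strongest is T.

T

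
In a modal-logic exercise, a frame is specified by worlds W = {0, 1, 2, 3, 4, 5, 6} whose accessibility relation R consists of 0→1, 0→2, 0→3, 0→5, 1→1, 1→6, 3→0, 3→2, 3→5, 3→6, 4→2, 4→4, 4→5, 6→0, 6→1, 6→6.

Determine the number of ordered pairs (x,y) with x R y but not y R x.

Enumerating: (0,1), (0,2), (0,5), (3,2), (3,5), (3,6), (4,2), (4,5), (6,0).

9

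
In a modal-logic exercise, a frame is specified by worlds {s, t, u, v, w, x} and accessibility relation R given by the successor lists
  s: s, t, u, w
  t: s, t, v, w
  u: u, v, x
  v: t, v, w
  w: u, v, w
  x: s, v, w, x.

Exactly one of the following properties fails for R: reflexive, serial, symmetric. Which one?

Reflexive: yes — every world is R-related to itself.
Serial: yes — every world has a successor (e.g. s R s).
Symmetric: no — s R u but not u R s.
Only symmetric fails.

symmetric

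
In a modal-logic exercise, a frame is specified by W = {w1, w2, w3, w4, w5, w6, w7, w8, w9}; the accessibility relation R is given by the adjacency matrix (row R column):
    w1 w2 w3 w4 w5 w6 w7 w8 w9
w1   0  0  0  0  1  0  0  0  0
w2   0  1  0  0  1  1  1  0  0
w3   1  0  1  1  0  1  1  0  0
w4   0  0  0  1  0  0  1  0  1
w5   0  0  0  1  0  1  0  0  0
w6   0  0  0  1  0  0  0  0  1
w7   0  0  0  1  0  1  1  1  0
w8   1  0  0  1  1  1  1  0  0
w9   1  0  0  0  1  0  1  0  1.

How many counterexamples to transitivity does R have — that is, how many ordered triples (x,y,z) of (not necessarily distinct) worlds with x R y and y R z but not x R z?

34

Enumerating: (w1,w5,w4), (w1,w5,w6), (w2,w5,w4), (w2,w6,w4), (w2,w6,w9), (w2,w7,w4), (w2,w7,w8), (w3,w1,w5), (w3,w4,w9), (w3,w6,w9), (w3,w7,w8), (w4,w7,w6), … and 22 more.
Total: 34.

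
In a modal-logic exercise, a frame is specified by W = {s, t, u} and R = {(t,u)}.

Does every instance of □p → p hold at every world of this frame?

No

The schema T characterises exactly the reflexive frames.
Reflexive: no — s is not related to itself.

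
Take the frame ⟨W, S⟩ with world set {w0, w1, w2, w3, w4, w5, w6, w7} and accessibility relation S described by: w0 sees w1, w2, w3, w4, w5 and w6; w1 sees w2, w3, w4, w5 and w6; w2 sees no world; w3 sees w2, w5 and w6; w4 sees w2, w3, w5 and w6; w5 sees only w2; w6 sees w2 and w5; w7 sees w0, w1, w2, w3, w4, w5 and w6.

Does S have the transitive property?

Yes

Transitive: yes — every two-step S-path is closed by a direct edge.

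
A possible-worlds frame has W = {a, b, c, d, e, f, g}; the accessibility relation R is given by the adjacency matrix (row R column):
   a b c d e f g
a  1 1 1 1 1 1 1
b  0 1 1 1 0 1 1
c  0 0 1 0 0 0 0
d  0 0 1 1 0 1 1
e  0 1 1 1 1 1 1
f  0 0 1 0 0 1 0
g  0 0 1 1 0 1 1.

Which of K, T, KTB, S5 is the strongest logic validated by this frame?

T

Reflexive (axiom T): yes — every world is R-related to itself.
Symmetric (axiom B): no — a R b but not b R a.
Euclidean (axiom 5): no — a R b and a R e, but not b R e.
So F validates K, T; KTB would additionally require R to be symmetric. The strongest is T.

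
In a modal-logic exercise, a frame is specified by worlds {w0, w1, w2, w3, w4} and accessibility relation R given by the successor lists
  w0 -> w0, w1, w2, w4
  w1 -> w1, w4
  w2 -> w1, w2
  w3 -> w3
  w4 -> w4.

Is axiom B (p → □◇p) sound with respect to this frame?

Axiom B corresponds to the accessibility relation being symmetric.
Symmetric: no — w0 R w1 but not w1 R w0.

No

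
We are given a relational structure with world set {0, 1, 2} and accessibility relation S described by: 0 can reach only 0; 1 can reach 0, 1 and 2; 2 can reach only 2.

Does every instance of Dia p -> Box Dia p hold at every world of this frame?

Axiom 5 corresponds to the accessibility relation being Euclidean.
Euclidean: no — 1 S 0 and 1 S 2, but not 0 S 2.

No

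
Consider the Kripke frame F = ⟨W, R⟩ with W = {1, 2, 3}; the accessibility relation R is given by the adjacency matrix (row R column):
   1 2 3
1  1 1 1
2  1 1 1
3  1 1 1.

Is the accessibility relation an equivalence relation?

Reflexive: yes — every world is R-related to itself.
Symmetric: yes — every pair in R has its reverse in R.
Transitive: yes — every two-step R-path is closed by a direct edge.
So R is an equivalence relation.

Yes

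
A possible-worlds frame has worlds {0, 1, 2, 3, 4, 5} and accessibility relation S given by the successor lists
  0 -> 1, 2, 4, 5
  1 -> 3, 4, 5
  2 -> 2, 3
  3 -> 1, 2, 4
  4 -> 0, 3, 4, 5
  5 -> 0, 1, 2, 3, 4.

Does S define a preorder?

No

Reflexive: no — 0 is not related to itself.
Transitive: no — 0 S 1 and 1 S 3, but not 0 S 3.
So S is not a preorder.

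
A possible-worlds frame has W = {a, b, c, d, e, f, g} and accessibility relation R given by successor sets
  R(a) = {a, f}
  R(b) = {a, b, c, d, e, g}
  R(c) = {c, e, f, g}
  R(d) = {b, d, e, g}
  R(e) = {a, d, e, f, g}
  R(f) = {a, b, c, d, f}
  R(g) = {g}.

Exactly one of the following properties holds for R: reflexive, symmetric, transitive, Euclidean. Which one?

Reflexive: yes — every world is R-related to itself.
Symmetric: no — b R a but not a R b.
Transitive: no — a R f and f R b, but not a R b.
Euclidean: no — b R a and b R c, but not a R c.
Only reflexive holds.

reflexive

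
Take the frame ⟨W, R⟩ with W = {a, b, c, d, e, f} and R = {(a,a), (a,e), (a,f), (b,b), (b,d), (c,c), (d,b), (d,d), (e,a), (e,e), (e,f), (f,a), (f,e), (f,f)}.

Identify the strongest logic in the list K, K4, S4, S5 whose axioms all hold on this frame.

Transitive (axiom 4): yes — every two-step R-path is closed by a direct edge.
Reflexive (axiom T): yes — every world is R-related to itself.
Euclidean (axiom 5): yes — any two successors of a common world are R-related.
So F validates K, K4, S4, S5. The strongest is S5.

S5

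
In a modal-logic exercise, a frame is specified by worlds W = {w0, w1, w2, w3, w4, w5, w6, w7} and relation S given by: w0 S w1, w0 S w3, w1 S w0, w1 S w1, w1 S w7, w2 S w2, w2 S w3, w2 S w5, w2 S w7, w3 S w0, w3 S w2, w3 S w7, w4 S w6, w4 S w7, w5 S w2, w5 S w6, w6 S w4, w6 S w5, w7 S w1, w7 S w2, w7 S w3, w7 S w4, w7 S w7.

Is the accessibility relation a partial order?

Reflexive: no — w0 is not related to itself.
Transitive: no — w0 S w1 and w1 S w7, but not w0 S w7.
Antisymmetric: no — w0 S w1 and w1 S w0 with w0 ≠ w1.
So S is not a partial order.

No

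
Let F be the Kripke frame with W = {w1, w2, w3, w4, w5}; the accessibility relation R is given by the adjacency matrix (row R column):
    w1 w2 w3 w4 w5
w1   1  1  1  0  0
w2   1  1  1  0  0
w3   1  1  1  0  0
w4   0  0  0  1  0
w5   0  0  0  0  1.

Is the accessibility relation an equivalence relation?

Yes

Reflexive: yes — every world is R-related to itself.
Symmetric: yes — every pair in R has its reverse in R.
Transitive: yes — every two-step R-path is closed by a direct edge.
So R is an equivalence relation.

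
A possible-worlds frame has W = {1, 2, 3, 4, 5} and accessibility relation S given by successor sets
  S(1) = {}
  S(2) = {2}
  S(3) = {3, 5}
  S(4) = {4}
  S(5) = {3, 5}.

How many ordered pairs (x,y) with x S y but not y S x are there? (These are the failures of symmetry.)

S is symmetric; there are no such tuples.

0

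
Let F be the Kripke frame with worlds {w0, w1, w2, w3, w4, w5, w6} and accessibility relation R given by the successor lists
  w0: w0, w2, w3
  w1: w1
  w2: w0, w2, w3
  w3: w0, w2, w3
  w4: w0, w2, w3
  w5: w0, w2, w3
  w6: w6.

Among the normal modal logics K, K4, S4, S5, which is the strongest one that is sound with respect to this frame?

K4

Transitive (axiom 4): yes — every two-step R-path is closed by a direct edge.
Reflexive (axiom T): no — w4 is not related to itself.
Euclidean (axiom 5): yes — any two successors of a common world are R-related.
So F validates K, K4; S4 would additionally require R to be reflexive. The strongest is K4.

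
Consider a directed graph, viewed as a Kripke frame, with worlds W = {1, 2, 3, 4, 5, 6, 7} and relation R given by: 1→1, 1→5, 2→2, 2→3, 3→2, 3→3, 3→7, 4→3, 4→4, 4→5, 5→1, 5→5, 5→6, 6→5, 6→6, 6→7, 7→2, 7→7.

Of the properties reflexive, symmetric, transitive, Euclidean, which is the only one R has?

Reflexive: yes — every world is R-related to itself.
Symmetric: no — 3 R 7 but not 7 R 3.
Transitive: no — 1 R 5 and 5 R 6, but not 1 R 6.
Euclidean: no — 3 R 2 and 3 R 7, but not 2 R 7.
Only reflexive holds.

reflexive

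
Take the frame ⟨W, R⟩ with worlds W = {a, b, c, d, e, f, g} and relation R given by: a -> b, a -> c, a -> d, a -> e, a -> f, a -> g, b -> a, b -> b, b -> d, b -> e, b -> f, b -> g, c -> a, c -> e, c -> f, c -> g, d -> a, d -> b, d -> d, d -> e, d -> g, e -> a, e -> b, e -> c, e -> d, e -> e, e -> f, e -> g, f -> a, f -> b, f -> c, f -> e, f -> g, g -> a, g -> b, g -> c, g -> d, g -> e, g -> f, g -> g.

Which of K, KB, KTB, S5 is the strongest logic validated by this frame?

KB

Symmetric (axiom B): yes — every pair in R has its reverse in R.
Reflexive (axiom T): no — a is not related to itself.
Euclidean (axiom 5): no — a R b and a R c, but not b R c.
So F validates K, KB; KTB would additionally require R to be reflexive. The strongest is KB.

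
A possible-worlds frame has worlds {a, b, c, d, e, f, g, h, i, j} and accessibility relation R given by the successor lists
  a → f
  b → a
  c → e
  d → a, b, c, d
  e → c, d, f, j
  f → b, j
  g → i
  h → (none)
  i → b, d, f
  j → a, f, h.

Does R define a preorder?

Reflexive: no — a is not related to itself.
Transitive: no — a R f and f R b, but not a R b.
So R is not a preorder.

No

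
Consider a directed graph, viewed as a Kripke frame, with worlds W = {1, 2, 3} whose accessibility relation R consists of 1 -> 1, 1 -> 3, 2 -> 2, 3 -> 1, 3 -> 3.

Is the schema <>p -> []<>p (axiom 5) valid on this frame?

Axiom 5 corresponds to the accessibility relation being Euclidean.
Euclidean: yes — any two successors of a common world are R-related.

Yes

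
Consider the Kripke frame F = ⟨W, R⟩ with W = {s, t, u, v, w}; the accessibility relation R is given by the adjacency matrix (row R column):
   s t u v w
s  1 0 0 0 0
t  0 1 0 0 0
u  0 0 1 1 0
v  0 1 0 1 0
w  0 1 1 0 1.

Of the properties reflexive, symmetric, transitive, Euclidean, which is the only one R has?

reflexive

Reflexive: yes — every world is R-related to itself.
Symmetric: no — u R v but not v R u.
Transitive: no — u R v and v R t, but not u R t.
Euclidean: no — w R t and w R u, but not t R u.
Only reflexive holds.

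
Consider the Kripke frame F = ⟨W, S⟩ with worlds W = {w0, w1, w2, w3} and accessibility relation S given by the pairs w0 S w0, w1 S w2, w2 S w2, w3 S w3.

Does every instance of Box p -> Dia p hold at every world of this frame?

By correspondence theory, D is valid on a frame iff S is serial.
Serial: yes — every world has a successor (e.g. w0 S w0).

Yes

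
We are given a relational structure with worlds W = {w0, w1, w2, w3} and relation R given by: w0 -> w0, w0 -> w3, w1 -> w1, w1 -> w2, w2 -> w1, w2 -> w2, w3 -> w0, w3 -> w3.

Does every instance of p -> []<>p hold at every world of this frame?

By correspondence theory, B is valid on a frame iff R is symmetric.
Symmetric: yes — every pair in R has its reverse in R.

Yes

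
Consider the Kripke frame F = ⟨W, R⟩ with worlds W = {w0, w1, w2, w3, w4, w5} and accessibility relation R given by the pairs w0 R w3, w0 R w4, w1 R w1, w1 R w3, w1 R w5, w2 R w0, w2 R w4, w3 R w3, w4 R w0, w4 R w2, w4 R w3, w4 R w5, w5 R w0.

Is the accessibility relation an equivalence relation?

Reflexive: no — w0 is not related to itself.
Symmetric: no — w0 R w3 but not w3 R w0.
Transitive: no — w0 R w4 and w4 R w2, but not w0 R w2.
So R is not an equivalence relation.

No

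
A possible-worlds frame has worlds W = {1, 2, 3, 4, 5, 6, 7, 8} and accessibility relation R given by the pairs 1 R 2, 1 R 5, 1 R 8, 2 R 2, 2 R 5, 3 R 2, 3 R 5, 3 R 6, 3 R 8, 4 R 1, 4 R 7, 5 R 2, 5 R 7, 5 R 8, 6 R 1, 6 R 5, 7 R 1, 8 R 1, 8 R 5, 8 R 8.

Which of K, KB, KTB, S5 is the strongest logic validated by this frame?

Symmetric (axiom B): no — 1 R 2 but not 2 R 1.
Reflexive (axiom T): no — 1 is not related to itself.
Euclidean (axiom 5): no — 1 R 2 and 1 R 8, but not 2 R 8.
So F validates K; KB would additionally require R to be symmetric. The strongest is K.

K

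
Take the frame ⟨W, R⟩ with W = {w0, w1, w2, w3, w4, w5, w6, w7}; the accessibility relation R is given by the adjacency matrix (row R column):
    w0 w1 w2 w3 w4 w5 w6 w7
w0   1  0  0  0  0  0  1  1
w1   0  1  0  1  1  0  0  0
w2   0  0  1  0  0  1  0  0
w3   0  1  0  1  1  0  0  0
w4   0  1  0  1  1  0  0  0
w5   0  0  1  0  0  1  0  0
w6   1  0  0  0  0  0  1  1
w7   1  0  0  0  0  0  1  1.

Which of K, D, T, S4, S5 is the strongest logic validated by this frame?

Serial (axiom D): yes — every world has a successor (e.g. w0 R w0).
Reflexive (axiom T): yes — every world is R-related to itself.
Transitive (axiom 4): yes — every two-step R-path is closed by a direct edge.
Euclidean (axiom 5): yes — any two successors of a common world are R-related.
So F validates K, D, T, S4, S5. The strongest is S5.

S5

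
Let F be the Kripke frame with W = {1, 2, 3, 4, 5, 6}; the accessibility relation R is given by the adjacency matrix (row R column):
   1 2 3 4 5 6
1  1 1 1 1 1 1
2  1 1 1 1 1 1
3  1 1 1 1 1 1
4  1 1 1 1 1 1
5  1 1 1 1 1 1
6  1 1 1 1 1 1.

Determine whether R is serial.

Yes

Serial: yes — every world has a successor (e.g. 1 R 1).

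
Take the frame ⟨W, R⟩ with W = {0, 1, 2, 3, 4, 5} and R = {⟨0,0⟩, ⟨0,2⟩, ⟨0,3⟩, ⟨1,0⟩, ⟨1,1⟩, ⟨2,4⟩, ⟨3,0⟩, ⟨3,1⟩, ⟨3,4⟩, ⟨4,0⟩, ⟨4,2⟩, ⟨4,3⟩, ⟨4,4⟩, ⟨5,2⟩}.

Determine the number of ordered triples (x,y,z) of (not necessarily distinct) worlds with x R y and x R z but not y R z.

Enumerating: (0,2,0), (0,2,2), (0,2,3), (0,3,2), (0,3,3), (1,0,1), (3,0,1), (3,0,4), (3,1,4), (3,4,1), (4,0,4), (4,2,0), (4,2,2), (4,2,3), (4,3,2), (4,3,3), (5,2,2).

17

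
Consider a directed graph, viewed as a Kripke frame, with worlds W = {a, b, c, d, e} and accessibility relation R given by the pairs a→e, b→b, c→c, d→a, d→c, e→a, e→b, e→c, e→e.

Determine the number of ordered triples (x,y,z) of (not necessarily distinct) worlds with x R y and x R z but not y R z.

Enumerating: (d,a,a), (d,a,c), (d,c,a), (e,a,a), (e,a,b), (e,a,c), (e,b,a), (e,b,c), (e,b,e), (e,c,a), (e,c,b), (e,c,e).

12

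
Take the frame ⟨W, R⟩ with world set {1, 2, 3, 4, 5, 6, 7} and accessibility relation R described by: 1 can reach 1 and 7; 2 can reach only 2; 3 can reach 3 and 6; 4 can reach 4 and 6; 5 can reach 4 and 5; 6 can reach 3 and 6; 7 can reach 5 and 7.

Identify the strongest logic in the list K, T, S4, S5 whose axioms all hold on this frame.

T

Reflexive (axiom T): yes — every world is R-related to itself.
Transitive (axiom 4): no — 1 R 7 and 7 R 5, but not 1 R 5.
Euclidean (axiom 5): no — 1 R 7 and 1 R 1, but not 7 R 1.
So F validates K, T; S4 would additionally require R to be transitive. The strongest is T.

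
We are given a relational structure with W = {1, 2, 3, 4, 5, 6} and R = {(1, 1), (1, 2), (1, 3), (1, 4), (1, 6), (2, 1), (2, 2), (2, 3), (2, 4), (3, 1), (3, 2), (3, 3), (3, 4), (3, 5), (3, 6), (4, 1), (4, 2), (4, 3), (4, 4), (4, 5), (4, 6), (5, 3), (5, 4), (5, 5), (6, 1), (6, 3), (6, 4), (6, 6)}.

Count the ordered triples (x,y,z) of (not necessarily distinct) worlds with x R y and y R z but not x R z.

18

Enumerating: (1,3,5), (1,4,5), (2,1,6), (2,3,5), (2,3,6), (2,4,5), (2,4,6), (5,3,1), (5,3,2), (5,3,6), (5,4,1), (5,4,2), (5,4,6), (6,1,2), (6,3,2), (6,3,5), (6,4,2), (6,4,5).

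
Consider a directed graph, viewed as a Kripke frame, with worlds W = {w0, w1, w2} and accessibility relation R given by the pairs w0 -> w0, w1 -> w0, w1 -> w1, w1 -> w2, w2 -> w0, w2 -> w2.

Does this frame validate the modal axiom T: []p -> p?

Yes

By correspondence theory, T is valid on a frame iff R is reflexive.
Reflexive: yes — every world is R-related to itself.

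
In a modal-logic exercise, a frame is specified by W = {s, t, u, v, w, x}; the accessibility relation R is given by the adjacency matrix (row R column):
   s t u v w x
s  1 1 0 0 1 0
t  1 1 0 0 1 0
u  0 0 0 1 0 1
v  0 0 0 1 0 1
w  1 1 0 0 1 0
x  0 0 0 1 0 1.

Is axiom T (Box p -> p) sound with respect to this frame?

By correspondence theory, T is valid on a frame iff R is reflexive.
Reflexive: no — u is not related to itself.

No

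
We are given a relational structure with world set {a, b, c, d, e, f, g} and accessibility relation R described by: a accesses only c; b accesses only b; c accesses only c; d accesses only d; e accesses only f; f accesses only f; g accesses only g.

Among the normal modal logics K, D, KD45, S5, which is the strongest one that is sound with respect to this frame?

Serial (axiom D): yes — every world has a successor (e.g. a R c).
Euclidean (axiom 5): yes — any two successors of a common world are R-related.
Transitive (axiom 4): yes — every two-step R-path is closed by a direct edge.
Reflexive (axiom T): no — a is not related to itself.
So F validates K, D, KD45; S5 would additionally require R to be reflexive. The strongest is KD45.

KD45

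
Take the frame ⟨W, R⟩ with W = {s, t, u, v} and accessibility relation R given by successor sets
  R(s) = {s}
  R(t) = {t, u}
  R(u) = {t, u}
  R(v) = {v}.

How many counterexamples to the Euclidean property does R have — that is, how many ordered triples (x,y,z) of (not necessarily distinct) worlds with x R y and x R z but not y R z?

R is Euclidean; there are no such tuples.

0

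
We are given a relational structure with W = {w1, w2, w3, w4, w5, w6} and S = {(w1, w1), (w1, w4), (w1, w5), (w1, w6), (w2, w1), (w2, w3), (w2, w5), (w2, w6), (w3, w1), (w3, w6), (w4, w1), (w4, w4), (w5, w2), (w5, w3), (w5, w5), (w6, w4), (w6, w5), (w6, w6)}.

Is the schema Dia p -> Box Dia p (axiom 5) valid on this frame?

By correspondence theory, 5 is valid on a frame iff S is Euclidean.
Euclidean: no — w1 S w4 and w1 S w5, but not w4 S w5.

No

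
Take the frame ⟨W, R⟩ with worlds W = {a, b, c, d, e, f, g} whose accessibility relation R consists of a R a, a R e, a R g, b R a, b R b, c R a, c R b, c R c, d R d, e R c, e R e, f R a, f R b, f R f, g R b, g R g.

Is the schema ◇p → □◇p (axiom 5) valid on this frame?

No

By correspondence theory, 5 is valid on a frame iff R is Euclidean.
Euclidean: no — a R e and a R g, but not e R g.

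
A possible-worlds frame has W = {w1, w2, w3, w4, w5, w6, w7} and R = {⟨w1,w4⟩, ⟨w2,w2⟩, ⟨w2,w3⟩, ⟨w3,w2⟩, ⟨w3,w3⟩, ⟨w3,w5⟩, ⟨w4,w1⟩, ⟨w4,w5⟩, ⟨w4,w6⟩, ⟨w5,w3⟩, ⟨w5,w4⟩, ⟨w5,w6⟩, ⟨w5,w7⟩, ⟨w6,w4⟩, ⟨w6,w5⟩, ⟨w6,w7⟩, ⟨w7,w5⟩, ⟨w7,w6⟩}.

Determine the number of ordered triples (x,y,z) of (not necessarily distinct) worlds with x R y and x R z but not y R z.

Enumerating: (w1,w4,w4), (w3,w2,w5), (w3,w5,w2), (w3,w5,w5), (w4,w1,w1), (w4,w1,w5), (w4,w1,w6), (w4,w5,w1), (w4,w5,w5), (w4,w6,w1), (w4,w6,w6), (w5,w3,w4), … and 17 more.
Total: 29.

29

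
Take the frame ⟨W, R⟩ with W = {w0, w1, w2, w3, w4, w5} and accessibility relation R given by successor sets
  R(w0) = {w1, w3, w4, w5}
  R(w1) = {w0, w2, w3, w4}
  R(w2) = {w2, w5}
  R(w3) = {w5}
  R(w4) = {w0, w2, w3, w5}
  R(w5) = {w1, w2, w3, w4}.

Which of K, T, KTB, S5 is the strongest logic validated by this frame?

Reflexive (axiom T): no — w0 is not related to itself.
Symmetric (axiom B): no — w0 R w3 but not w3 R w0.
Euclidean (axiom 5): no — w0 R w1 and w0 R w5, but not w1 R w5.
So F validates K; T would additionally require R to be reflexive. The strongest is K.

K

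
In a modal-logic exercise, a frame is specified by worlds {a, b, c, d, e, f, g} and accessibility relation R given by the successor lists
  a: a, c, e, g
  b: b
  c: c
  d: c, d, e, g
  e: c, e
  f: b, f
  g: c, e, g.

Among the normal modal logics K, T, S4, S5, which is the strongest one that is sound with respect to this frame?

Reflexive (axiom T): yes — every world is R-related to itself.
Transitive (axiom 4): yes — every two-step R-path is closed by a direct edge.
Euclidean (axiom 5): no — a R c and a R e, but not c R e.
So F validates K, T, S4; S5 would additionally require R to be Euclidean. The strongest is S4.

S4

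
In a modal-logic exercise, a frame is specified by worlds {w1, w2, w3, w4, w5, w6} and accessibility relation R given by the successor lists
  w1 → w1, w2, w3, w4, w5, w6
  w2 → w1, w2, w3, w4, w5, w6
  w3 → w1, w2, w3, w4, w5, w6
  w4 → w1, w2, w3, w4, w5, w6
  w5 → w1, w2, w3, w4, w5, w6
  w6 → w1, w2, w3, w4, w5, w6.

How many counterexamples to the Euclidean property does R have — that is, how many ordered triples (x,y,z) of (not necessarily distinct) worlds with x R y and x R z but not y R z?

R is Euclidean; there are no such tuples.

0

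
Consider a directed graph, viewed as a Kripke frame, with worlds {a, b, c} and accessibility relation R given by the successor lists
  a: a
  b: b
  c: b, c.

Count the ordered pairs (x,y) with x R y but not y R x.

1

Enumerating: (c,b).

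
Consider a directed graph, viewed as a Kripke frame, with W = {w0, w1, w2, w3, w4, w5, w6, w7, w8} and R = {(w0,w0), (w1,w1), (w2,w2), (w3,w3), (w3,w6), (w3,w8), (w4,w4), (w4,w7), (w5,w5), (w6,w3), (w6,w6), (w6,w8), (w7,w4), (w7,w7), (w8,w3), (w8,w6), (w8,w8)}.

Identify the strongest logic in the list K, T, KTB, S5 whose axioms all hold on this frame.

Reflexive (axiom T): yes — every world is R-related to itself.
Symmetric (axiom B): yes — every pair in R has its reverse in R.
Euclidean (axiom 5): yes — any two successors of a common world are R-related.
So F validates K, T, KTB, S5. The strongest is S5.

S5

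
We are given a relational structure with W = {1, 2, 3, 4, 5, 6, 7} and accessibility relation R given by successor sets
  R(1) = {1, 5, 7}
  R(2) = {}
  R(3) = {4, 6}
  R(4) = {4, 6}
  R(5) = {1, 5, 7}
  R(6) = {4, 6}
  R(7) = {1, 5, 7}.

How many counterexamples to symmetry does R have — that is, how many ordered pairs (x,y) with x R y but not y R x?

2

Enumerating: (3,4), (3,6).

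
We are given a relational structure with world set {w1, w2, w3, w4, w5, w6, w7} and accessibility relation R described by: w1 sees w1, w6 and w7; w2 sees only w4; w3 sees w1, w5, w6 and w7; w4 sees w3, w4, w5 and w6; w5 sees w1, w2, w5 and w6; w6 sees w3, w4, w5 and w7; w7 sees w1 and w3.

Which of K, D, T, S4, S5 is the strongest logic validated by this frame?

Serial (axiom D): yes — every world has a successor (e.g. w1 R w1).
Reflexive (axiom T): no — w2 is not related to itself.
Transitive (axiom 4): no — w1 R w6 and w6 R w3, but not w1 R w3.
Euclidean (axiom 5): no — w1 R w7 and w1 R w6, but not w7 R w6.
So F validates K, D; T would additionally require R to be reflexive. The strongest is D.

D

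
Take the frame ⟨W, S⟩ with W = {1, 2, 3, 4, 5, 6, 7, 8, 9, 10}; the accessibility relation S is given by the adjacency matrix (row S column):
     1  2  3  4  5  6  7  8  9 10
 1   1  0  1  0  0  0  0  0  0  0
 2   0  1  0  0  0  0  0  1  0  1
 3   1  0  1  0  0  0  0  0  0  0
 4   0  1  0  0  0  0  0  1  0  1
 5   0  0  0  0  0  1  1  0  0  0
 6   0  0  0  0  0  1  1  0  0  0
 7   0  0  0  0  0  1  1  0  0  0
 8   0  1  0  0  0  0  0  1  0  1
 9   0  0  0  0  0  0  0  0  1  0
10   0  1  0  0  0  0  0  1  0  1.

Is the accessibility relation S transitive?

Yes

Transitive: yes — every two-step S-path is closed by a direct edge.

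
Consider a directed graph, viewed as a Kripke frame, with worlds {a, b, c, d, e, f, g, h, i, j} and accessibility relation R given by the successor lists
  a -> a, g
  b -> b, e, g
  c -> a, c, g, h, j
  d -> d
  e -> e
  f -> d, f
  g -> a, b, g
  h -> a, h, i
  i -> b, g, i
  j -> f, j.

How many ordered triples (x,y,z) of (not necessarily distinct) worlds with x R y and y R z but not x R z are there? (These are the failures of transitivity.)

Enumerating: (a,g,b), (b,g,a), (c,g,b), (c,h,i), (c,j,f), (g,b,e), (h,a,g), (h,i,b), (h,i,g), (i,b,e), (i,g,a), (j,f,d).

12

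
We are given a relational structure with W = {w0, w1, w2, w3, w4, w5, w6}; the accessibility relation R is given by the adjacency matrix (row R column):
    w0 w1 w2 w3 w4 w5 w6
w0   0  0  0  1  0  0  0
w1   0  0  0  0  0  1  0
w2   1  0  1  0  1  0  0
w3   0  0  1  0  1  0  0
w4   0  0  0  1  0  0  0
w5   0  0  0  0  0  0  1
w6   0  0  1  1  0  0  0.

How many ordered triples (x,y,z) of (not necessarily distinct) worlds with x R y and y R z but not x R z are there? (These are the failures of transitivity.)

14

Enumerating: (w0,w3,w2), (w0,w3,w4), (w1,w5,w6), (w2,w0,w3), (w2,w4,w3), (w3,w2,w0), (w3,w4,w3), (w4,w3,w2), (w4,w3,w4), (w5,w6,w2), (w5,w6,w3), (w6,w2,w0), (w6,w2,w4), (w6,w3,w4).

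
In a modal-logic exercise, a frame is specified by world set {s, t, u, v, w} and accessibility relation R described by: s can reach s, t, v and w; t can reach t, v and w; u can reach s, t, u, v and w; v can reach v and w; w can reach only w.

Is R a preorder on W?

Yes

Reflexive: yes — every world is R-related to itself.
Transitive: yes — every two-step R-path is closed by a direct edge.
So R is a preorder.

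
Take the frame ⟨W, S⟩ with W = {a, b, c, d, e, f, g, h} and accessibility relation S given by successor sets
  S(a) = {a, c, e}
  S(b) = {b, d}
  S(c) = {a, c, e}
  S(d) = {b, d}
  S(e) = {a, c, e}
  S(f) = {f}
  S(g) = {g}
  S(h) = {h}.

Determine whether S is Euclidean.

Euclidean: yes — any two successors of a common world are S-related.

Yes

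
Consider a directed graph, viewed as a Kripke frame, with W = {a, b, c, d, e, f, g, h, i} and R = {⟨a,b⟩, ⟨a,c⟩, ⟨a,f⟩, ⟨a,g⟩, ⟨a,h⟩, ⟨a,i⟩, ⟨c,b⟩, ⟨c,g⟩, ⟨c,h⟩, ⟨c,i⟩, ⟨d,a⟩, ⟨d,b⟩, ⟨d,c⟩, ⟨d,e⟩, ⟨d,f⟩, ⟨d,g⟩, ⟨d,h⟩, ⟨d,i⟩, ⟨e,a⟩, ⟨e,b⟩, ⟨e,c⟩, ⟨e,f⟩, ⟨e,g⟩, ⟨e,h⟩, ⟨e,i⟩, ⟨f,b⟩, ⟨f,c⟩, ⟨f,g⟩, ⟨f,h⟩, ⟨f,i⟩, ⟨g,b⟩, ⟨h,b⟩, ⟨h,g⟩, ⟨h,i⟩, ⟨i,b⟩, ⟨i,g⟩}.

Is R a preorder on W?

No

Reflexive: no — a is not related to itself.
Transitive: yes — every two-step R-path is closed by a direct edge.
So R is not a preorder.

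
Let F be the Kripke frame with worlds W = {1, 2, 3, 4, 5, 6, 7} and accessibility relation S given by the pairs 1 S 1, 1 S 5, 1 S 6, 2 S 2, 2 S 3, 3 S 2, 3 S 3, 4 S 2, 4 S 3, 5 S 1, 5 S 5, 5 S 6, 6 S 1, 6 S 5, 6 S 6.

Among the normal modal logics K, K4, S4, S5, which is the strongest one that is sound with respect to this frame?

K4

Transitive (axiom 4): yes — every two-step S-path is closed by a direct edge.
Reflexive (axiom T): no — 4 is not related to itself.
Euclidean (axiom 5): yes — any two successors of a common world are S-related.
So F validates K, K4; S4 would additionally require S to be reflexive. The strongest is K4.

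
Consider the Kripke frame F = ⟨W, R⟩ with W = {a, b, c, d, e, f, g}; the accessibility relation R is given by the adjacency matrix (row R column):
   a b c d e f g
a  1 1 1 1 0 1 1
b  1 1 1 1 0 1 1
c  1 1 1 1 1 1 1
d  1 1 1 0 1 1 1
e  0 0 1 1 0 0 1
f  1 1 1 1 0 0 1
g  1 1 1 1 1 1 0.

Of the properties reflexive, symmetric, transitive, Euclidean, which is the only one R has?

symmetric

Reflexive: no — d is not related to itself.
Symmetric: yes — every pair in R has its reverse in R.
Transitive: no — a R c and c R e, but not a R e.
Euclidean: no — c R a and c R e, but not a R e.
Only symmetric holds.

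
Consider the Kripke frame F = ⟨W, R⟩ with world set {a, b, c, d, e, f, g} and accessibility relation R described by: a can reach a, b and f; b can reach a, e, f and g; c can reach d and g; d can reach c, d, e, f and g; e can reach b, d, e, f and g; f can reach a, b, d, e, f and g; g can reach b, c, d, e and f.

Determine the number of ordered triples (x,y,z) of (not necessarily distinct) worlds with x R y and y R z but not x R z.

Enumerating: (a,b,e), (a,b,g), (a,f,d), (a,f,e), (a,f,g), (b,a,b), (b,e,b), (b,e,d), (b,f,b), (b,f,d), (b,g,b), (b,g,c), … and 25 more.
Total: 37.

37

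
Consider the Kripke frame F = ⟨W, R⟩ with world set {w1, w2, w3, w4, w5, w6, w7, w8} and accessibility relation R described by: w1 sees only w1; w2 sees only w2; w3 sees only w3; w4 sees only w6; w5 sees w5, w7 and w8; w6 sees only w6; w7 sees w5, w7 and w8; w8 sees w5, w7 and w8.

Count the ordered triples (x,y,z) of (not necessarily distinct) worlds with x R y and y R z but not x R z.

R is transitive; there are no such tuples.

0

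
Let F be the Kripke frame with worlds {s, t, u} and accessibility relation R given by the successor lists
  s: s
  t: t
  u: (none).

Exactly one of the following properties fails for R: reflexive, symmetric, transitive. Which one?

reflexive

Reflexive: no — u is not related to itself.
Symmetric: yes — every pair in R has its reverse in R.
Transitive: yes — every two-step R-path is closed by a direct edge.
Only reflexive fails.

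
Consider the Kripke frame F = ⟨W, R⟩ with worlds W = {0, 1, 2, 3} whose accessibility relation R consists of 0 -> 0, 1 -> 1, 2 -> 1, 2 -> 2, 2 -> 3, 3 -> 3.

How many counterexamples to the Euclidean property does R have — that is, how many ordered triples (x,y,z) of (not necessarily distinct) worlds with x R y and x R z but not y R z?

4

Enumerating: (2,1,2), (2,1,3), (2,3,1), (2,3,2).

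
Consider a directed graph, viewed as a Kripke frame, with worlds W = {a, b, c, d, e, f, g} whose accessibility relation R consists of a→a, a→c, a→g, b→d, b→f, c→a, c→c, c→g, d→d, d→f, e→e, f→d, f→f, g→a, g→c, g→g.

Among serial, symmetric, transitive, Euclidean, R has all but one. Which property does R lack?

symmetric

Serial: yes — every world has a successor (e.g. a R a).
Symmetric: no — b R d but not d R b.
Transitive: yes — every two-step R-path is closed by a direct edge.
Euclidean: yes — any two successors of a common world are R-related.
Only symmetric fails.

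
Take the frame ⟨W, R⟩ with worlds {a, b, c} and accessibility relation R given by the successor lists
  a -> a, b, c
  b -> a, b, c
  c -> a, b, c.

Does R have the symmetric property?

Symmetric: yes — every pair in R has its reverse in R.

Yes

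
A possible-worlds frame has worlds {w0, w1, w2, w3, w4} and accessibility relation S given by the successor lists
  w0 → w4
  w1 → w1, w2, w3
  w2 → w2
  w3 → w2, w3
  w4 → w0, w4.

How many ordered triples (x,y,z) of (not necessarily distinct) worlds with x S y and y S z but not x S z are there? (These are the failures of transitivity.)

Enumerating: (w0,w4,w0).

1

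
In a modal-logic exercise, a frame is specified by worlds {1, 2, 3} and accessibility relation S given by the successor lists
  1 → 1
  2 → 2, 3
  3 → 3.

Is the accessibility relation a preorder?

Yes

Reflexive: yes — every world is S-related to itself.
Transitive: yes — every two-step S-path is closed by a direct edge.
So S is a preorder.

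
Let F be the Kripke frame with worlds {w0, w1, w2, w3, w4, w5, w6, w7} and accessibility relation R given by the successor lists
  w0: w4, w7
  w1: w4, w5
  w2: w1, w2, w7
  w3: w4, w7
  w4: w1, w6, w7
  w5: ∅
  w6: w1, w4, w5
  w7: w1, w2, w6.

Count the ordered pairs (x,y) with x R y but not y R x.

11

Enumerating: (w0,w4), (w0,w7), (w1,w5), (w2,w1), (w3,w4), (w3,w7), (w4,w7), (w6,w1), (w6,w5), (w7,w1), (w7,w6).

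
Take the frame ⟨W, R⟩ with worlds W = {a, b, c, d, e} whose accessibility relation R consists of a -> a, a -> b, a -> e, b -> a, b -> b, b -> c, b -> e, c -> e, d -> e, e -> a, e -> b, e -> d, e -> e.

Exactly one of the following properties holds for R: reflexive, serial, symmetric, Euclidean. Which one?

serial

Reflexive: no — c is not related to itself.
Serial: yes — every world has a successor (e.g. a R a).
Symmetric: no — b R c but not c R b.
Euclidean: no — b R a and b R c, but not a R c.
Only serial holds.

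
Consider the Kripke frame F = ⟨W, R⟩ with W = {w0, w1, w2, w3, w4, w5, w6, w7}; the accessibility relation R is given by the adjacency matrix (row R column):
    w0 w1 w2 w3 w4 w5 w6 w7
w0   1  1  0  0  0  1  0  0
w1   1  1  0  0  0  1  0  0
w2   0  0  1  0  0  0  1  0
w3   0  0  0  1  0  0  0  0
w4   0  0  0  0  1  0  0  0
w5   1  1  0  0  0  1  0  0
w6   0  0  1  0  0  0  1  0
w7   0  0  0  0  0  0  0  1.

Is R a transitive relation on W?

Transitive: yes — every two-step R-path is closed by a direct edge.

Yes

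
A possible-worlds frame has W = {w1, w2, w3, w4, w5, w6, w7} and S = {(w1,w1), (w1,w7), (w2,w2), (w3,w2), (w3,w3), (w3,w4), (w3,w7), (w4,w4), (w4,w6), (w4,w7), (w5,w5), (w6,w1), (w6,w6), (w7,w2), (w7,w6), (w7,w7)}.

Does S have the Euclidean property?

Euclidean: no — w3 S w2 and w3 S w4, but not w2 S w4.

No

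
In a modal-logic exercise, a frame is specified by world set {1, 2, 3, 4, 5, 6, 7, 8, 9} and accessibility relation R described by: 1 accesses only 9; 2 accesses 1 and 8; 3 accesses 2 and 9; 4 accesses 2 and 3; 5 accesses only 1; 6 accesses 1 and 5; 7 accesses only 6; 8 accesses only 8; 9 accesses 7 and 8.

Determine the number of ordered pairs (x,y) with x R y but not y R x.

13

Enumerating: (1,9), (2,1), (2,8), (3,2), (3,9), (4,2), (4,3), (5,1), (6,1), (6,5), (7,6), (9,7), (9,8).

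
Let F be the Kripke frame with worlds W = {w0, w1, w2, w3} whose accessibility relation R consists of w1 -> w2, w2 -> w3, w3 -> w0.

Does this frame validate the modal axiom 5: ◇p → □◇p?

By correspondence theory, 5 is valid on a frame iff R is Euclidean.
Euclidean: no — w1 R w2 and w1 R w2, but not w2 R w2.

No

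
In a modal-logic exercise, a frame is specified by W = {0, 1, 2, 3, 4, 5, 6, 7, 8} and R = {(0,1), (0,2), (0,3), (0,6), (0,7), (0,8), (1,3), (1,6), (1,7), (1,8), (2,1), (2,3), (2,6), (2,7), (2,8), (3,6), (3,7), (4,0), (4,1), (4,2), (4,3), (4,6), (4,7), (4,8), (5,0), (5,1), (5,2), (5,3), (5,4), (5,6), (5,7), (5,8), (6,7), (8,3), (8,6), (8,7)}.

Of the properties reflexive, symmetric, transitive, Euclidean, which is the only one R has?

Reflexive: no — 0 is not related to itself.
Symmetric: no — 0 R 1 but not 1 R 0.
Transitive: yes — every two-step R-path is closed by a direct edge.
Euclidean: no — 0 R 1 and 0 R 2, but not 1 R 2.
Only transitive holds.

transitive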